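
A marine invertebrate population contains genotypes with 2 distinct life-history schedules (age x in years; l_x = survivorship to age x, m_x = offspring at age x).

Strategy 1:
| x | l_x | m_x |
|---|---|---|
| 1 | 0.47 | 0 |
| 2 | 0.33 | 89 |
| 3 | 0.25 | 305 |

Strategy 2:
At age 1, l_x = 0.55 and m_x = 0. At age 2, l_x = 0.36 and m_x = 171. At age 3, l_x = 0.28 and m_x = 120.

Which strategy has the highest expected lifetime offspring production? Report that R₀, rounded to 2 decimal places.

Strategy 1: R₀ = 0.47×0 + 0.33×89 + 0.25×305 = 105.6200
Strategy 2: R₀ = 0.55×0 + 0.36×171 + 0.28×120 = 95.1600
Highest R₀: strategy 1 with 105.6200.

105.62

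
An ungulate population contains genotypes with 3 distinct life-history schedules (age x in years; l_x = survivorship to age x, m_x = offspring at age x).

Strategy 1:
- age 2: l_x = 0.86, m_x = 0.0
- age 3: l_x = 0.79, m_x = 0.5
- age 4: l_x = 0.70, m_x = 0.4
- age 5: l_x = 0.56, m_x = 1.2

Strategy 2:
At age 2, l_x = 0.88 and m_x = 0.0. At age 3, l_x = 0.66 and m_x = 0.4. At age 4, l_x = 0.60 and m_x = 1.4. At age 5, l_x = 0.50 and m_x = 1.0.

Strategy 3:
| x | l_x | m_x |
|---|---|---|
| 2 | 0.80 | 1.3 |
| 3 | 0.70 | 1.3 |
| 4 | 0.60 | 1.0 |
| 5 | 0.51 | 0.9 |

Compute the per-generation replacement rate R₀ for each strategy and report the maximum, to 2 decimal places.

3.01

Strategy 1: R₀ = 0.86×0.0 + 0.79×0.5 + 0.70×0.4 + 0.56×1.2 = 1.3470
Strategy 2: R₀ = 0.88×0.0 + 0.66×0.4 + 0.60×1.4 + 0.50×1.0 = 1.6040
Strategy 3: R₀ = 0.80×1.3 + 0.70×1.3 + 0.60×1.0 + 0.51×0.9 = 3.0090
Highest R₀: strategy 3 with 3.0090.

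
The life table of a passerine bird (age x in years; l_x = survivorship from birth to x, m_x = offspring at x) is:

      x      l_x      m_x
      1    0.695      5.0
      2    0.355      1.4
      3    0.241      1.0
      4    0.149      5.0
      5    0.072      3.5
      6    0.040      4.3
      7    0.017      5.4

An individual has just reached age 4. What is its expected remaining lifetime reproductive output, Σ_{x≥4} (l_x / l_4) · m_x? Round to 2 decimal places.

8.46

l_4 = 0.149. Conditional survival from age 4 to x is l_x / l_4.
  x=4: (0.149/0.149) × 5.0 = 5.0000
  x=5: (0.072/0.149) × 3.5 = 1.6913
  x=6: (0.040/0.149) × 4.3 = 1.1544
  x=7: (0.017/0.149) × 5.4 = 0.6161
Sum = 5.0000 + 1.6913 + 1.1544 + 0.6161 = 8.4617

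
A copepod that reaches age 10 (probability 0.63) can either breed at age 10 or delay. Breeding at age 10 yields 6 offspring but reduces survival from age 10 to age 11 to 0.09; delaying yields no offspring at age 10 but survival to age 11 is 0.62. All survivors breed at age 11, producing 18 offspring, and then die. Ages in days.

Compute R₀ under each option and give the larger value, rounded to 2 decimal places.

7.03

breed at age 10: R₀ = 0.63 × (6 + 0.09 × 18) = 0.63 × 7.6200 = 4.8006
delay to age 11: R₀ = 0.63 × (0.62 × 18) = 0.63 × 11.1600 = 7.0308
Higher: delay to age 11 (7.0308).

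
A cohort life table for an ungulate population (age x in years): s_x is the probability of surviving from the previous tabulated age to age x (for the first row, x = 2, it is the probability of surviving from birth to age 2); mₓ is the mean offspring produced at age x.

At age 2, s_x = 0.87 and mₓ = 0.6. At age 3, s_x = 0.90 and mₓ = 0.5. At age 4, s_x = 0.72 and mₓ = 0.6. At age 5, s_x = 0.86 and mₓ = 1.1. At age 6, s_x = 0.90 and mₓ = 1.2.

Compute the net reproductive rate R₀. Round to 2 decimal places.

Survivorship from birth: l_x = s_2·s_3·…·s_x.
  l_2 = 0.87000
  l_3 = 0.78300
  l_4 = 0.56376
  l_5 = 0.48483
  l_6 = 0.43635
R₀ = Σ l_x mₓ:
  age 2: 0.87000 × 0.6 = 0.5220
  age 3: 0.78300 × 0.5 = 0.3915
  age 4: 0.56376 × 0.6 = 0.3383
  age 5: 0.48483 × 1.1 = 0.5333
  age 6: 0.43635 × 1.2 = 0.5236
R₀ = 0.5220 + 0.3915 + 0.3383 + 0.5333 + 0.5236 = 2.3087

2.31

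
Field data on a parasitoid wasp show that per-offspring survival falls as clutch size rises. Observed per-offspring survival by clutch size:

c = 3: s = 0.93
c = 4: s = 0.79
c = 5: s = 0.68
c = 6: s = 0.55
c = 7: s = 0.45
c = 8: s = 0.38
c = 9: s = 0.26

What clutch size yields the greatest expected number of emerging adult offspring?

5

Expected emerging adult offspring = c × s(c):
  c=3: 3 × 0.93 = 2.790
  c=4: 4 × 0.79 = 3.160
  c=5: 5 × 0.68 = 3.400
  c=6: 6 × 0.55 = 3.300
  c=7: 7 × 0.45 = 3.150
  c=8: 8 × 0.38 = 3.040
  c=9: 9 × 0.26 = 2.340
Maximum at c = 5 (3.400 emerging adult offspring).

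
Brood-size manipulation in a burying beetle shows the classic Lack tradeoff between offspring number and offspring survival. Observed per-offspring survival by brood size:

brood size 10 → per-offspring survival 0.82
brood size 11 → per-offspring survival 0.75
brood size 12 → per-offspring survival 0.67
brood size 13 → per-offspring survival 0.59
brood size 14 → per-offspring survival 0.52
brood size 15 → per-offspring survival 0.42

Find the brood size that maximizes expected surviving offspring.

11

Expected surviving offspring = c × s(c):
  c=10: 10 × 0.82 = 8.200
  c=11: 11 × 0.75 = 8.250
  c=12: 12 × 0.67 = 8.040
  c=13: 13 × 0.59 = 7.670
  c=14: 14 × 0.52 = 7.280
  c=15: 15 × 0.42 = 6.300
Maximum at c = 11 (8.250 surviving offspring).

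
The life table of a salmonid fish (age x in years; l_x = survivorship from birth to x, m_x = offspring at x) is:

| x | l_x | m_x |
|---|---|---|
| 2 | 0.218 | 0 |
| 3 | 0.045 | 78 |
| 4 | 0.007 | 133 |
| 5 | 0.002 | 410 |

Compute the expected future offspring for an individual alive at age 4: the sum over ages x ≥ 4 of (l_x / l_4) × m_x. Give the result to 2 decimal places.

250.14

l_4 = 0.007. Conditional survival from age 4 to x is l_x / l_4.
  x=4: (0.007/0.007) × 133 = 133.0000
  x=5: (0.002/0.007) × 410 = 117.1429
Sum = 133.0000 + 117.1429 = 250.1429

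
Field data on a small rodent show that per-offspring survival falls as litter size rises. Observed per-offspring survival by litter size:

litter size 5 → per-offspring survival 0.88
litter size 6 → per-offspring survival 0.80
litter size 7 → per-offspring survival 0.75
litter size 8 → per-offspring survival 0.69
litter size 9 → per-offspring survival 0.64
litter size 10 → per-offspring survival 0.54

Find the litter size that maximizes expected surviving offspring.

Expected surviving offspring = c × s(c):
  c=5: 5 × 0.88 = 4.400
  c=6: 6 × 0.80 = 4.800
  c=7: 7 × 0.75 = 5.250
  c=8: 8 × 0.69 = 5.520
  c=9: 9 × 0.64 = 5.760
  c=10: 10 × 0.54 = 5.400
Maximum at c = 9 (5.760 surviving offspring).

9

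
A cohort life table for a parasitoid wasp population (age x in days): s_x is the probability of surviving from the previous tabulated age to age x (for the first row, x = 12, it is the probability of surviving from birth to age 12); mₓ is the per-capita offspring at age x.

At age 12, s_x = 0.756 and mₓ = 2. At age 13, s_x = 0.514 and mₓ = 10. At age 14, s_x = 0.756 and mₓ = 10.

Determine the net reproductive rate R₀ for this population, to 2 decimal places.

8.34

Survivorship from birth: l_x = s_12·s_13·…·s_x.
  l_12 = 0.75600
  l_13 = 0.38858
  l_14 = 0.29377
R₀ = Σ l_x mₓ:
  age 12: 0.75600 × 2 = 1.5120
  age 13: 0.38858 × 10 = 3.8858
  age 14: 0.29377 × 10 = 2.9377
R₀ = 1.5120 + 3.8858 + 2.9377 = 8.3355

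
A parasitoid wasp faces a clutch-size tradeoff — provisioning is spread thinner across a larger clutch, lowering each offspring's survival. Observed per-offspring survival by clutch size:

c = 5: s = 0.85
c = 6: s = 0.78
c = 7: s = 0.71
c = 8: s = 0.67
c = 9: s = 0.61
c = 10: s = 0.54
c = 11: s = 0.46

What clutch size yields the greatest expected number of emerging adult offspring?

Expected emerging adult offspring = c × s(c):
  c=5: 5 × 0.85 = 4.250
  c=6: 6 × 0.78 = 4.680
  c=7: 7 × 0.71 = 4.970
  c=8: 8 × 0.67 = 5.360
  c=9: 9 × 0.61 = 5.490
  c=10: 10 × 0.54 = 5.400
  c=11: 11 × 0.46 = 5.060
Maximum at c = 9 (5.490 emerging adult offspring).

9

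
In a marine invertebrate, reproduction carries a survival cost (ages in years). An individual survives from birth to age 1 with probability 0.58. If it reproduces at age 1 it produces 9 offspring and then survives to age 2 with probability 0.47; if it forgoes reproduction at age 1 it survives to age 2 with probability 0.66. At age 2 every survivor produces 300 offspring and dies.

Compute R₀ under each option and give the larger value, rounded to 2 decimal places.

breed at age 1: R₀ = 0.58 × (9 + 0.47 × 300) = 0.58 × 150.0000 = 87.0000
delay to age 2: R₀ = 0.58 × (0.66 × 300) = 0.58 × 198.0000 = 114.8400
Higher: delay to age 2 (114.8400).

114.84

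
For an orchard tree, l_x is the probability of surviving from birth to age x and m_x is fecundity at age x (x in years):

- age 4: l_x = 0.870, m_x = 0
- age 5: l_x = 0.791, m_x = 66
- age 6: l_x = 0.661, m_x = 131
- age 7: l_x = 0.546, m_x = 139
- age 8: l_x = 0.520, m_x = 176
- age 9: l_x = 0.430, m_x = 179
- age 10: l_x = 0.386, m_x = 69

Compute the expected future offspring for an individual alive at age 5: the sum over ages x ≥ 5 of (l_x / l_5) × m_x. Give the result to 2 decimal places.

l_5 = 0.791. Conditional survival from age 5 to x is l_x / l_5.
  x=5: (0.791/0.791) × 66 = 66.0000
  x=6: (0.661/0.791) × 131 = 109.4703
  x=7: (0.546/0.791) × 139 = 95.9469
  x=8: (0.520/0.791) × 176 = 115.7016
  x=9: (0.430/0.791) × 179 = 97.3072
  x=10: (0.386/0.791) × 69 = 33.6713
Sum = 66.0000 + 109.4703 + 95.9469 + 115.7016 + 97.3072 + 33.6713 = 518.0973

518.10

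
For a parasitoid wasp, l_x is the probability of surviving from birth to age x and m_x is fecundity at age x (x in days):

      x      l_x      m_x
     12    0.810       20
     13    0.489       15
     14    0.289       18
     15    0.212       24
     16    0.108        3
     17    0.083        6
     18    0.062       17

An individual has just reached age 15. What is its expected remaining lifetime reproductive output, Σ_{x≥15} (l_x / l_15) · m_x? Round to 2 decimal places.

32.85

l_15 = 0.212. Conditional survival from age 15 to x is l_x / l_15.
  x=15: (0.212/0.212) × 24 = 24.0000
  x=16: (0.108/0.212) × 3 = 1.5283
  x=17: (0.083/0.212) × 6 = 2.3491
  x=18: (0.062/0.212) × 17 = 4.9717
Sum = 24.0000 + 1.5283 + 2.3491 + 4.9717 = 32.8491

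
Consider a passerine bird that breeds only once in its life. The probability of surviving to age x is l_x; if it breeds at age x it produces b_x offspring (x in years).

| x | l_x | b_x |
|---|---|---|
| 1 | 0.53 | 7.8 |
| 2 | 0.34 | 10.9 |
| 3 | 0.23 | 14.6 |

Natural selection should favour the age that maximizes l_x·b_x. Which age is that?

Expected offspring if breeding at age x = l_x × b_x:
  age 1: 0.53 × 7.8 = 4.134
  age 2: 0.34 × 10.9 = 3.706
  age 3: 0.23 × 14.6 = 3.358
Maximum at age 1 (4.134).

1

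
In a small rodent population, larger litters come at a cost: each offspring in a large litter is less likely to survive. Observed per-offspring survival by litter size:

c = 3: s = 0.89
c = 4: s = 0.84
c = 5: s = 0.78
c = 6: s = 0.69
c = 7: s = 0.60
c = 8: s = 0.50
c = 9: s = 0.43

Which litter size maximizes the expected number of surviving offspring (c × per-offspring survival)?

Expected surviving offspring = c × s(c):
  c=3: 3 × 0.89 = 2.670
  c=4: 4 × 0.84 = 3.360
  c=5: 5 × 0.78 = 3.900
  c=6: 6 × 0.69 = 4.140
  c=7: 7 × 0.60 = 4.200
  c=8: 8 × 0.50 = 4.000
  c=9: 9 × 0.43 = 3.870
Maximum at c = 7 (4.200 surviving offspring).

7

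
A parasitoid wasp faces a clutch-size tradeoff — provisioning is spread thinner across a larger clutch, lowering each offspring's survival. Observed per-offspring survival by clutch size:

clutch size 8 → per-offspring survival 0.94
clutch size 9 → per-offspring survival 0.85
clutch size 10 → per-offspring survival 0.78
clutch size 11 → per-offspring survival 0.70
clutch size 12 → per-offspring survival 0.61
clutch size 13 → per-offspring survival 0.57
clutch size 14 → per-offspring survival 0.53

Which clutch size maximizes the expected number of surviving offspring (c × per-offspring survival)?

Expected surviving offspring = c × s(c):
  c=8: 8 × 0.94 = 7.520
  c=9: 9 × 0.85 = 7.650
  c=10: 10 × 0.78 = 7.800
  c=11: 11 × 0.70 = 7.700
  c=12: 12 × 0.61 = 7.320
  c=13: 13 × 0.57 = 7.410
  c=14: 14 × 0.53 = 7.420
Maximum at c = 10 (7.800 surviving offspring).

10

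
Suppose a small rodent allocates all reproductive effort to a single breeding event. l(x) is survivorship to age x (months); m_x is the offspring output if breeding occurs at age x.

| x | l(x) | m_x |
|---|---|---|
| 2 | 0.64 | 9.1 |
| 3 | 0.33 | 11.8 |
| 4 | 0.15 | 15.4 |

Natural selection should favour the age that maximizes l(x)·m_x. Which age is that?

2

Expected offspring if breeding at age x = l(x) × m_x:
  age 2: 0.64 × 9.1 = 5.824
  age 3: 0.33 × 11.8 = 3.894
  age 4: 0.15 × 15.4 = 2.310
Maximum at age 2 (5.824).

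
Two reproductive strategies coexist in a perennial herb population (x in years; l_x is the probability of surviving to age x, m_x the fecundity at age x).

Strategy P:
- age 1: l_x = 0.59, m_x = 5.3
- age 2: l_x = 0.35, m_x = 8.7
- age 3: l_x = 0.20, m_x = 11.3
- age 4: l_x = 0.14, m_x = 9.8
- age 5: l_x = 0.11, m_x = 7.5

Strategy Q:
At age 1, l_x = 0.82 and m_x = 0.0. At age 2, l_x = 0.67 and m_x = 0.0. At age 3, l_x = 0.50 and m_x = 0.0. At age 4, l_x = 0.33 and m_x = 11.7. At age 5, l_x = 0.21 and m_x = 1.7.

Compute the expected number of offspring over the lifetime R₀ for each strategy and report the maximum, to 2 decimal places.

Strategy P: R₀ = 0.59×5.3 + 0.35×8.7 + 0.20×11.3 + 0.14×9.8 + 0.11×7.5 = 10.6290
Strategy Q: R₀ = 0.82×0.0 + 0.67×0.0 + 0.50×0.0 + 0.33×11.7 + 0.21×1.7 = 4.2180
Highest R₀: strategy P with 10.6290.

10.63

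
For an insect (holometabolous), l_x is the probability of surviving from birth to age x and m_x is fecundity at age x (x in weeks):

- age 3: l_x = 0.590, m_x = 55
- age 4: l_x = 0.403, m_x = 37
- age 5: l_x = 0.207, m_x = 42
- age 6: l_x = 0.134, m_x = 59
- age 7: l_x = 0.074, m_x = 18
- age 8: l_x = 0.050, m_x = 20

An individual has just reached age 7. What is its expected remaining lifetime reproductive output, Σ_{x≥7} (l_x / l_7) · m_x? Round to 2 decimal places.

31.51

l_7 = 0.074. Conditional survival from age 7 to x is l_x / l_7.
  x=7: (0.074/0.074) × 18 = 18.0000
  x=8: (0.050/0.074) × 20 = 13.5135
Sum = 18.0000 + 13.5135 = 31.5135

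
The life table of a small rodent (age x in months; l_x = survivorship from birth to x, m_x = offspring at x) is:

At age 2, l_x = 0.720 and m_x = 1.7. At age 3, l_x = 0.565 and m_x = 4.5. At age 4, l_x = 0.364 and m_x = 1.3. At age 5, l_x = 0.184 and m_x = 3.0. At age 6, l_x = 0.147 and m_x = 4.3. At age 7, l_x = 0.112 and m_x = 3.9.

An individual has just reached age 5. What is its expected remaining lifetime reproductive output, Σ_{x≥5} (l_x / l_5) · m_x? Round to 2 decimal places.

l_5 = 0.184. Conditional survival from age 5 to x is l_x / l_5.
  x=5: (0.184/0.184) × 3.0 = 3.0000
  x=6: (0.147/0.184) × 4.3 = 3.4353
  x=7: (0.112/0.184) × 3.9 = 2.3739
Sum = 3.0000 + 3.4353 + 2.3739 = 8.8092

8.81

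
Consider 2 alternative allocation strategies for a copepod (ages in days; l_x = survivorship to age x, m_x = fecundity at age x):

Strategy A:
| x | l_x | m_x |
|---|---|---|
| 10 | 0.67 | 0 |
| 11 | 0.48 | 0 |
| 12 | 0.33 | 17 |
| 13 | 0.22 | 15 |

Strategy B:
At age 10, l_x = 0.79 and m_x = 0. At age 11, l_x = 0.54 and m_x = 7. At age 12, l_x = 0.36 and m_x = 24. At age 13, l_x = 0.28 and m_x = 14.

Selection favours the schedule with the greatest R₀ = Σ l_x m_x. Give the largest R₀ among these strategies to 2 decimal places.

16.34

Strategy A: R₀ = 0.67×0 + 0.48×0 + 0.33×17 + 0.22×15 = 8.9100
Strategy B: R₀ = 0.79×0 + 0.54×7 + 0.36×24 + 0.28×14 = 16.3400
Highest R₀: strategy B with 16.3400.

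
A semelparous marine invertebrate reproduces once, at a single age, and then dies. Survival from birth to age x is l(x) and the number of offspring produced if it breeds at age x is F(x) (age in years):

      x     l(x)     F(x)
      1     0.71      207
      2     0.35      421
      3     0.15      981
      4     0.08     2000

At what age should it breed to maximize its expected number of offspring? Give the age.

Expected offspring if breeding at age x = l(x) × F(x):
  age 1: 0.71 × 207 = 146.970
  age 2: 0.35 × 421 = 147.350
  age 3: 0.15 × 981 = 147.150
  age 4: 0.08 × 2000 = 160.000
Maximum at age 4 (160.000).

4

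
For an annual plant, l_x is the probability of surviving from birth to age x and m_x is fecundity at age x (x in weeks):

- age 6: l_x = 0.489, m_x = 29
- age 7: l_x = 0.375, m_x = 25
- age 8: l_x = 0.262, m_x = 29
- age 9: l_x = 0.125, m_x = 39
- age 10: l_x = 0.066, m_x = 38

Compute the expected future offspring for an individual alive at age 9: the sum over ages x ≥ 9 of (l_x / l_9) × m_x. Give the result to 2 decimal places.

59.06

l_9 = 0.125. Conditional survival from age 9 to x is l_x / l_9.
  x=9: (0.125/0.125) × 39 = 39.0000
  x=10: (0.066/0.125) × 38 = 20.0640
Sum = 39.0000 + 20.0640 = 59.0640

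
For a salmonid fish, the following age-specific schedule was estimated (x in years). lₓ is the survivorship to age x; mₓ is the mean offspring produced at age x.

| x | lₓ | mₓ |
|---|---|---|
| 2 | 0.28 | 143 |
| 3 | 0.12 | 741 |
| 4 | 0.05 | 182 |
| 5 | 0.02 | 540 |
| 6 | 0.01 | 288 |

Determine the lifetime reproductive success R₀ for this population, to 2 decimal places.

151.74

R₀ = Σ lₓ mₓ:
  age 2: 0.28 × 143 = 40.0400
  age 3: 0.12 × 741 = 88.9200
  age 4: 0.05 × 182 = 9.1000
  age 5: 0.02 × 540 = 10.8000
  age 6: 0.01 × 288 = 2.8800
R₀ = 40.0400 + 88.9200 + 9.1000 + 10.8000 + 2.8800 = 151.7400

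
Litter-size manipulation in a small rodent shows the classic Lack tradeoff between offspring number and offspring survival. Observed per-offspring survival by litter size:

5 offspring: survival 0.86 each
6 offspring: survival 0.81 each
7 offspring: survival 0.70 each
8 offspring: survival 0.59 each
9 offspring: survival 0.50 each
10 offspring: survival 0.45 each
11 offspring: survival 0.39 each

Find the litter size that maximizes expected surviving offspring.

7

Expected surviving offspring = c × s(c):
  c=5: 5 × 0.86 = 4.300
  c=6: 6 × 0.81 = 4.860
  c=7: 7 × 0.70 = 4.900
  c=8: 8 × 0.59 = 4.720
  c=9: 9 × 0.50 = 4.500
  c=10: 10 × 0.45 = 4.500
  c=11: 11 × 0.39 = 4.290
Maximum at c = 7 (4.900 surviving offspring).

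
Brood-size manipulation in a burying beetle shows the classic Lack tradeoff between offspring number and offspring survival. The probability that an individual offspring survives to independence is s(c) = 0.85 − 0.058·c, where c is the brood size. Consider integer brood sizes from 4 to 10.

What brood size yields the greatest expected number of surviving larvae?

Expected surviving larvae = c × s(c):
  c=4: 4 × 0.618 = 2.472
  c=5: 5 × 0.560 = 2.800
  c=6: 6 × 0.502 = 3.012
  c=7: 7 × 0.444 = 3.108
  c=8: 8 × 0.386 = 3.088
  c=9: 9 × 0.328 = 2.952
  c=10: 10 × 0.270 = 2.700
Maximum at c = 7 (3.108 surviving larvae).

7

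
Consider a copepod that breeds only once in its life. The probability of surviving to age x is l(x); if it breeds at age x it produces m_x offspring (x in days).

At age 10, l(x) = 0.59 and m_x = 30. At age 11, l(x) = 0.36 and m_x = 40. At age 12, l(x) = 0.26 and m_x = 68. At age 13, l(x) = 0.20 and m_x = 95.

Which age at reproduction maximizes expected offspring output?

Expected offspring if breeding at age x = l(x) × m_x:
  age 10: 0.59 × 30 = 17.700
  age 11: 0.36 × 40 = 14.400
  age 12: 0.26 × 68 = 17.680
  age 13: 0.20 × 95 = 19.000
Maximum at age 13 (19.000).

13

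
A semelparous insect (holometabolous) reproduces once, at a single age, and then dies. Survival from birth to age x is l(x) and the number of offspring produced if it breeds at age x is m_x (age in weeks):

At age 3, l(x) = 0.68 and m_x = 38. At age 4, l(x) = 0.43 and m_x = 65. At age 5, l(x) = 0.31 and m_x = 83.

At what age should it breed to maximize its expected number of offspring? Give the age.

4

Expected offspring if breeding at age x = l(x) × m_x:
  age 3: 0.68 × 38 = 25.840
  age 4: 0.43 × 65 = 27.950
  age 5: 0.31 × 83 = 25.730
Maximum at age 4 (27.950).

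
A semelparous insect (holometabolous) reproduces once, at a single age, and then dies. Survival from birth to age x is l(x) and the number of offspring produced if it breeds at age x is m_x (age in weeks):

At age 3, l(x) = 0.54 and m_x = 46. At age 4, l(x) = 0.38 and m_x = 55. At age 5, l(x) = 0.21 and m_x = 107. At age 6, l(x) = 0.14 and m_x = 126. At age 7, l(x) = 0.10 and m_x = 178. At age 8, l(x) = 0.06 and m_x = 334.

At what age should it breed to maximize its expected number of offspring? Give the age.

Expected offspring if breeding at age x = l(x) × m_x:
  age 3: 0.54 × 46 = 24.840
  age 4: 0.38 × 55 = 20.900
  age 5: 0.21 × 107 = 22.470
  age 6: 0.14 × 126 = 17.640
  age 7: 0.10 × 178 = 17.800
  age 8: 0.06 × 334 = 20.040
Maximum at age 3 (24.840).

3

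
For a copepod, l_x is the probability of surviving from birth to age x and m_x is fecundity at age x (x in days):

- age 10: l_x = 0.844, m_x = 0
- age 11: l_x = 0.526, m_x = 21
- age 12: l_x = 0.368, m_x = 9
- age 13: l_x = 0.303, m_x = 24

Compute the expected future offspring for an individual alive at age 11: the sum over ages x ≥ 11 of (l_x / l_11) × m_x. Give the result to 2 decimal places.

l_11 = 0.526. Conditional survival from age 11 to x is l_x / l_11.
  x=11: (0.526/0.526) × 21 = 21.0000
  x=12: (0.368/0.526) × 9 = 6.2966
  x=13: (0.303/0.526) × 24 = 13.8251
Sum = 21.0000 + 6.2966 + 13.8251 = 41.1217

41.12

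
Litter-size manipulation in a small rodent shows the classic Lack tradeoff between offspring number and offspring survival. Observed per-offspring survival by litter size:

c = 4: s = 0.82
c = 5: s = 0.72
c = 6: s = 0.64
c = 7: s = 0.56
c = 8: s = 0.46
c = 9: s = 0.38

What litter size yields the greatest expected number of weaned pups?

7

Expected weaned pups = c × s(c):
  c=4: 4 × 0.82 = 3.280
  c=5: 5 × 0.72 = 3.600
  c=6: 6 × 0.64 = 3.840
  c=7: 7 × 0.56 = 3.920
  c=8: 8 × 0.46 = 3.680
  c=9: 9 × 0.38 = 3.420
Maximum at c = 7 (3.920 weaned pups).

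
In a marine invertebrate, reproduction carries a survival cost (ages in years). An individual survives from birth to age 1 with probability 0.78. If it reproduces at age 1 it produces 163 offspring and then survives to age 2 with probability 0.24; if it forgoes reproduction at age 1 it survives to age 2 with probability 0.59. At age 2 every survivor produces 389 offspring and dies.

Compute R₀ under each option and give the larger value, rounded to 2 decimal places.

199.96

breed at age 1: R₀ = 0.78 × (163 + 0.24 × 389) = 0.78 × 256.3600 = 199.9608
delay to age 2: R₀ = 0.78 × (0.59 × 389) = 0.78 × 229.5100 = 179.0178
Higher: breed at age 1 (199.9608).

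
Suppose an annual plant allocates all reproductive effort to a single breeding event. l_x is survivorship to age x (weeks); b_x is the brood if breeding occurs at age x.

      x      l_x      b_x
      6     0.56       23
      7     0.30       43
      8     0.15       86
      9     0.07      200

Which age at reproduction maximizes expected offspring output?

Expected offspring if breeding at age x = l_x × b_x:
  age 6: 0.56 × 23 = 12.880
  age 7: 0.30 × 43 = 12.900
  age 8: 0.15 × 86 = 12.900
  age 9: 0.07 × 200 = 14.000
Maximum at age 9 (14.000).

9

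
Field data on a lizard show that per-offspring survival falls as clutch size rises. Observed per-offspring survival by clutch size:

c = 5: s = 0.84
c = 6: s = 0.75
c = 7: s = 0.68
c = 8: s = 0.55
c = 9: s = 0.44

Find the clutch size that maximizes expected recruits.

7

Expected recruits = c × s(c):
  c=5: 5 × 0.84 = 4.200
  c=6: 6 × 0.75 = 4.500
  c=7: 7 × 0.68 = 4.760
  c=8: 8 × 0.55 = 4.400
  c=9: 9 × 0.44 = 3.960
Maximum at c = 7 (4.760 recruits).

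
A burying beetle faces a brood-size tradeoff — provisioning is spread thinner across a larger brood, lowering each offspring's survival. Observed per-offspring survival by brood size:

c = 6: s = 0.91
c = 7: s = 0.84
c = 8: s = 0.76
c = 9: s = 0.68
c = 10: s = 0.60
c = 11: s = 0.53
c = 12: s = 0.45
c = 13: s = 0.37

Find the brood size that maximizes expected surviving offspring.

Expected surviving offspring = c × s(c):
  c=6: 6 × 0.91 = 5.460
  c=7: 7 × 0.84 = 5.880
  c=8: 8 × 0.76 = 6.080
  c=9: 9 × 0.68 = 6.120
  c=10: 10 × 0.60 = 6.000
  c=11: 11 × 0.53 = 5.830
  c=12: 12 × 0.45 = 5.400
  c=13: 13 × 0.37 = 4.810
Maximum at c = 9 (6.120 surviving offspring).

9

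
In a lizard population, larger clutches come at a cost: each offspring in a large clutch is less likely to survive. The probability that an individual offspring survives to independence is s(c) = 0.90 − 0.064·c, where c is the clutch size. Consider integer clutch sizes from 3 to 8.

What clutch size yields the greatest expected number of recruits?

7

Expected recruits = c × s(c):
  c=3: 3 × 0.708 = 2.124
  c=4: 4 × 0.644 = 2.576
  c=5: 5 × 0.580 = 2.900
  c=6: 6 × 0.516 = 3.096
  c=7: 7 × 0.452 = 3.164
  c=8: 8 × 0.388 = 3.104
Maximum at c = 7 (3.164 recruits).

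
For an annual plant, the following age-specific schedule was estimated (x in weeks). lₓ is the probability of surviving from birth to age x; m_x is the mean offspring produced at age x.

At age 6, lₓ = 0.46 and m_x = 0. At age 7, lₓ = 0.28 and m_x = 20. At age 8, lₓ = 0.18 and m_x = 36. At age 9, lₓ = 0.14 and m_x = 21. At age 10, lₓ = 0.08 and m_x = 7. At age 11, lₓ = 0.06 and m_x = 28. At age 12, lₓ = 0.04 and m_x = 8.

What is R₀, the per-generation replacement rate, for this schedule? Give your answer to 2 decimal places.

17.58

R₀ = Σ lₓ m_x:
  age 6: 0.46 × 0 = 0.0000
  age 7: 0.28 × 20 = 5.6000
  age 8: 0.18 × 36 = 6.4800
  age 9: 0.14 × 21 = 2.9400
  age 10: 0.08 × 7 = 0.5600
  age 11: 0.06 × 28 = 1.6800
  age 12: 0.04 × 8 = 0.3200
R₀ = 0.0000 + 5.6000 + 6.4800 + 2.9400 + 0.5600 + 1.6800 + 0.3200 = 17.5800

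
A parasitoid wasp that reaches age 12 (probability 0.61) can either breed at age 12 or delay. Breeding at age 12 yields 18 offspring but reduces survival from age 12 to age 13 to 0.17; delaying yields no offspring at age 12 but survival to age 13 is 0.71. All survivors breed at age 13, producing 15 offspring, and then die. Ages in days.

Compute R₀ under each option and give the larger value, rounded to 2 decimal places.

breed at age 12: R₀ = 0.61 × (18 + 0.17 × 15) = 0.61 × 20.5500 = 12.5355
delay to age 13: R₀ = 0.61 × (0.71 × 15) = 0.61 × 10.6500 = 6.4965
Higher: breed at age 12 (12.5355).

12.54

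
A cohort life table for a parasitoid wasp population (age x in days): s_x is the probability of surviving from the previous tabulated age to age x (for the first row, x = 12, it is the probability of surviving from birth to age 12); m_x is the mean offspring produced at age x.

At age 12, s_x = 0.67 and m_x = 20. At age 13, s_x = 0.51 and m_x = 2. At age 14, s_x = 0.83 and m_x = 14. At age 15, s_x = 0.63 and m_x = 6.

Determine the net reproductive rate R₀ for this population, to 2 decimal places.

19.13

Survivorship from birth: l_x = s_12·s_13·…·s_x.
  l_12 = 0.67000
  l_13 = 0.34170
  l_14 = 0.28361
  l_15 = 0.17867
R₀ = Σ l_x m_x:
  age 12: 0.67000 × 20 = 13.4000
  age 13: 0.34170 × 2 = 0.6834
  age 14: 0.28361 × 14 = 3.9705
  age 15: 0.17867 × 6 = 1.0720
R₀ = 13.4000 + 0.6834 + 3.9705 + 1.0720 = 19.1260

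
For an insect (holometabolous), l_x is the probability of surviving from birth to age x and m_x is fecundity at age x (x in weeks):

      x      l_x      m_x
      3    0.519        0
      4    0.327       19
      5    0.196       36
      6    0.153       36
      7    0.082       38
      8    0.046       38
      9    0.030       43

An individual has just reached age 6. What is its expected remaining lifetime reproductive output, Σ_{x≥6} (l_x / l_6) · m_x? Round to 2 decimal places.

76.22

l_6 = 0.153. Conditional survival from age 6 to x is l_x / l_6.
  x=6: (0.153/0.153) × 36 = 36.0000
  x=7: (0.082/0.153) × 38 = 20.3660
  x=8: (0.046/0.153) × 38 = 11.4248
  x=9: (0.030/0.153) × 43 = 8.4314
Sum = 36.0000 + 20.3660 + 11.4248 + 8.4314 = 76.2222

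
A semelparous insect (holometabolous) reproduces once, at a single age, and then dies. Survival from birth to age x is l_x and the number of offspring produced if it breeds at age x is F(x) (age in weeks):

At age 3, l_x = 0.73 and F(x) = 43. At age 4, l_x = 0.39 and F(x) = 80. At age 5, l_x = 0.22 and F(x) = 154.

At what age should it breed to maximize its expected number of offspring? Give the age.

5

Expected offspring if breeding at age x = l_x × F(x):
  age 3: 0.73 × 43 = 31.390
  age 4: 0.39 × 80 = 31.200
  age 5: 0.22 × 154 = 33.880
Maximum at age 5 (33.880).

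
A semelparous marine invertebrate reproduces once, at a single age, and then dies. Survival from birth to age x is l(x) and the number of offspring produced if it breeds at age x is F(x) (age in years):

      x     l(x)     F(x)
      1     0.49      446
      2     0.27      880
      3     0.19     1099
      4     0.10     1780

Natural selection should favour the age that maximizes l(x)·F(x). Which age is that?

Expected offspring if breeding at age x = l(x) × F(x):
  age 1: 0.49 × 446 = 218.540
  age 2: 0.27 × 880 = 237.600
  age 3: 0.19 × 1099 = 208.810
  age 4: 0.10 × 1780 = 178.000
Maximum at age 2 (237.600).

2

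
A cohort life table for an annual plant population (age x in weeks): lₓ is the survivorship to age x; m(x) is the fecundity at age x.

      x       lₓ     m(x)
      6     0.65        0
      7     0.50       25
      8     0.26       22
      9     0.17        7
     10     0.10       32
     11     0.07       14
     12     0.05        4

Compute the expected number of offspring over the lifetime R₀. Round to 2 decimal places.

23.79

R₀ = Σ lₓ m(x):
  age 6: 0.65 × 0 = 0.0000
  age 7: 0.50 × 25 = 12.5000
  age 8: 0.26 × 22 = 5.7200
  age 9: 0.17 × 7 = 1.1900
  age 10: 0.10 × 32 = 3.2000
  age 11: 0.07 × 14 = 0.9800
  age 12: 0.05 × 4 = 0.2000
R₀ = 0.0000 + 12.5000 + 5.7200 + 1.1900 + 3.2000 + 0.9800 + 0.2000 = 23.7900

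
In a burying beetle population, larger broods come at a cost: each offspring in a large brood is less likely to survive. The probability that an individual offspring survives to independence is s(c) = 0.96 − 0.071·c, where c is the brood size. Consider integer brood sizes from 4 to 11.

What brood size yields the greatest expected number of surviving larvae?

Expected surviving larvae = c × s(c):
  c=4: 4 × 0.676 = 2.704
  c=5: 5 × 0.605 = 3.025
  c=6: 6 × 0.534 = 3.204
  c=7: 7 × 0.463 = 3.241
  c=8: 8 × 0.392 = 3.136
  c=9: 9 × 0.321 = 2.889
  c=10: 10 × 0.250 = 2.500
  c=11: 11 × 0.179 = 1.969
Maximum at c = 7 (3.241 surviving larvae).

7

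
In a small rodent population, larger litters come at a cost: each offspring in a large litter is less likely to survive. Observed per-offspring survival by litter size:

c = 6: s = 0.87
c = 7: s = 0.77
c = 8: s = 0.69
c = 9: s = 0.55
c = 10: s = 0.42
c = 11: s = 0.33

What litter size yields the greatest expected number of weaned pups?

Expected weaned pups = c × s(c):
  c=6: 6 × 0.87 = 5.220
  c=7: 7 × 0.77 = 5.390
  c=8: 8 × 0.69 = 5.520
  c=9: 9 × 0.55 = 4.950
  c=10: 10 × 0.42 = 4.200
  c=11: 11 × 0.33 = 3.630
Maximum at c = 8 (5.520 weaned pups).

8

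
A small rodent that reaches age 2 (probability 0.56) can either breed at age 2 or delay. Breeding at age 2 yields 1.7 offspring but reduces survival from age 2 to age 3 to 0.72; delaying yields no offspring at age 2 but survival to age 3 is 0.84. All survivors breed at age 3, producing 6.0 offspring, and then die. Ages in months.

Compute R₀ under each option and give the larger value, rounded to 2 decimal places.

3.37

breed at age 2: R₀ = 0.56 × (1.7 + 0.72 × 6.0) = 0.56 × 6.0200 = 3.3712
delay to age 3: R₀ = 0.56 × (0.84 × 6.0) = 0.56 × 5.0400 = 2.8224
Higher: breed at age 2 (3.3712).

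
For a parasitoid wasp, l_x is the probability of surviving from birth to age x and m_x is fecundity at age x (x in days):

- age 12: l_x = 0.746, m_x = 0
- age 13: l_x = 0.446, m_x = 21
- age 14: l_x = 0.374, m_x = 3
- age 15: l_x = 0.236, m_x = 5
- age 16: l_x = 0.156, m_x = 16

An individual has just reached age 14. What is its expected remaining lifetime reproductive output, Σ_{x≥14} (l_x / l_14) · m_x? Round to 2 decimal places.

12.83

l_14 = 0.374. Conditional survival from age 14 to x is l_x / l_14.
  x=14: (0.374/0.374) × 3 = 3.0000
  x=15: (0.236/0.374) × 5 = 3.1551
  x=16: (0.156/0.374) × 16 = 6.6738
Sum = 3.0000 + 3.1551 + 6.6738 = 12.8289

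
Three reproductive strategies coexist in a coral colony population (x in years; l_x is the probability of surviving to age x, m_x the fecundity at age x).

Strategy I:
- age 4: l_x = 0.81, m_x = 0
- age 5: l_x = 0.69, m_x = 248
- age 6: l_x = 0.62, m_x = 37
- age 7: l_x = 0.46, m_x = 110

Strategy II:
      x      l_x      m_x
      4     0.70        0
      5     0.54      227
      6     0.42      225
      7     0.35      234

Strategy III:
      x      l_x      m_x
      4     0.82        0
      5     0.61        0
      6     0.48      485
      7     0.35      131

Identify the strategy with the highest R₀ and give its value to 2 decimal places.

Strategy I: R₀ = 0.81×0 + 0.69×248 + 0.62×37 + 0.46×110 = 244.6600
Strategy II: R₀ = 0.70×0 + 0.54×227 + 0.42×225 + 0.35×234 = 298.9800
Strategy III: R₀ = 0.82×0 + 0.61×0 + 0.48×485 + 0.35×131 = 278.6500
Highest R₀: strategy II with 298.9800.

298.98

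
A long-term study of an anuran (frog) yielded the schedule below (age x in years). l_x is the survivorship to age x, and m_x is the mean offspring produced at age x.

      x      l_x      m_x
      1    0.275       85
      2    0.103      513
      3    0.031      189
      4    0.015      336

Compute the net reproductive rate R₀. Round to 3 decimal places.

87.113

R₀ = Σ l_x m_x:
  age 1: 0.275 × 85 = 23.3750
  age 2: 0.103 × 513 = 52.8390
  age 3: 0.031 × 189 = 5.8590
  age 4: 0.015 × 336 = 5.0400
R₀ = 23.3750 + 52.8390 + 5.8590 + 5.0400 = 87.1130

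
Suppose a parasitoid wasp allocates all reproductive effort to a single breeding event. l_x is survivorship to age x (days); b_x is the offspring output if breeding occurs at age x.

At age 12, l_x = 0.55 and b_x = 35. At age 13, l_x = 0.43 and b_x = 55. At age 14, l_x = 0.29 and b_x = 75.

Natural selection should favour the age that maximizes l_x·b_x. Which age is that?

13

Expected offspring if breeding at age x = l_x × b_x:
  age 12: 0.55 × 35 = 19.250
  age 13: 0.43 × 55 = 23.650
  age 14: 0.29 × 75 = 21.750
Maximum at age 13 (23.650).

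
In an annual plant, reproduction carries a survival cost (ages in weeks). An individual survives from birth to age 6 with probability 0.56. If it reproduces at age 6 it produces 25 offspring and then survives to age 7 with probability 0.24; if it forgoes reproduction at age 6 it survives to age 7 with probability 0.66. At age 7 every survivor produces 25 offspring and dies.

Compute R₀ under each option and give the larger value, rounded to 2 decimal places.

17.36

breed at age 6: R₀ = 0.56 × (25 + 0.24 × 25) = 0.56 × 31.0000 = 17.3600
delay to age 7: R₀ = 0.56 × (0.66 × 25) = 0.56 × 16.5000 = 9.2400
Higher: breed at age 6 (17.3600).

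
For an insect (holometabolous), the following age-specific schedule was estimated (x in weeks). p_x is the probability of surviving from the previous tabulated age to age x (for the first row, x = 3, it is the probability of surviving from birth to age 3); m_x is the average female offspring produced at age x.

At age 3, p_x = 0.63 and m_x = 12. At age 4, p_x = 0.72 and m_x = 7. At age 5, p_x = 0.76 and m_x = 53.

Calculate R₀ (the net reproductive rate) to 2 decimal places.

29.01

Survivorship from birth: l_x = p_3·p_4·…·p_x.
  l_3 = 0.63000
  l_4 = 0.45360
  l_5 = 0.34474
R₀ = Σ l_x m_x:
  age 3: 0.63000 × 12 = 7.5600
  age 4: 0.45360 × 7 = 3.1752
  age 5: 0.34474 × 53 = 18.2712
R₀ = 7.5600 + 3.1752 + 18.2712 = 29.0064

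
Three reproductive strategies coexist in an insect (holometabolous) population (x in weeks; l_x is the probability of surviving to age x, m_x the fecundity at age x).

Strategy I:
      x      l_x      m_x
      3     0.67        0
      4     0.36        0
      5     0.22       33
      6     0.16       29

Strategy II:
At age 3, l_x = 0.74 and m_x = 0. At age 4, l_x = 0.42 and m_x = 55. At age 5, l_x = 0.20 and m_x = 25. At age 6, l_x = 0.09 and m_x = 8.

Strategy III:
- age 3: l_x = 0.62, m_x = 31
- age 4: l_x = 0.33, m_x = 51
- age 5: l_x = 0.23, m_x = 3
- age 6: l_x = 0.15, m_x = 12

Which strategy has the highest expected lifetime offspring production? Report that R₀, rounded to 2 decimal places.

38.54

Strategy I: R₀ = 0.67×0 + 0.36×0 + 0.22×33 + 0.16×29 = 11.9000
Strategy II: R₀ = 0.74×0 + 0.42×55 + 0.20×25 + 0.09×8 = 28.8200
Strategy III: R₀ = 0.62×31 + 0.33×51 + 0.23×3 + 0.15×12 = 38.5400
Highest R₀: strategy III with 38.5400.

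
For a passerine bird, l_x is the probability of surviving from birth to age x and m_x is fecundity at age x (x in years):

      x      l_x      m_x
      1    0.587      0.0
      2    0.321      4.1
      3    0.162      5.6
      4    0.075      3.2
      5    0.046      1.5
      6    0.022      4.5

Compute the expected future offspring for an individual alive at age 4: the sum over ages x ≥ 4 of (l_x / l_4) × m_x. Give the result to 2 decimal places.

l_4 = 0.075. Conditional survival from age 4 to x is l_x / l_4.
  x=4: (0.075/0.075) × 3.2 = 3.2000
  x=5: (0.046/0.075) × 1.5 = 0.9200
  x=6: (0.022/0.075) × 4.5 = 1.3200
Sum = 3.2000 + 0.9200 + 1.3200 = 5.4400

5.44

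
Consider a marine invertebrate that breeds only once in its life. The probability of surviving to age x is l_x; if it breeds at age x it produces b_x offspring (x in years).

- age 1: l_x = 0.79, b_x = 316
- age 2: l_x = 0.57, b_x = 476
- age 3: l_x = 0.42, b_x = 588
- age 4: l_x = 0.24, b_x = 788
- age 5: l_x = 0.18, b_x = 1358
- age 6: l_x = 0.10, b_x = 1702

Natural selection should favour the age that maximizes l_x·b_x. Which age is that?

2

Expected offspring if breeding at age x = l_x × b_x:
  age 1: 0.79 × 316 = 249.640
  age 2: 0.57 × 476 = 271.320
  age 3: 0.42 × 588 = 246.960
  age 4: 0.24 × 788 = 189.120
  age 5: 0.18 × 1358 = 244.440
  age 6: 0.10 × 1702 = 170.200
Maximum at age 2 (271.320).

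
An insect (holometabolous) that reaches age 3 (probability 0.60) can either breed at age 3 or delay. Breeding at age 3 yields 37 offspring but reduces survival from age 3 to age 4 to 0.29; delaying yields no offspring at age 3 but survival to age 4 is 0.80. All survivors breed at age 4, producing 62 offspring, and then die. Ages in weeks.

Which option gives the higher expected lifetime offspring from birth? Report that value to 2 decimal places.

breed at age 3: R₀ = 0.60 × (37 + 0.29 × 62) = 0.60 × 54.9800 = 32.9880
delay to age 4: R₀ = 0.60 × (0.80 × 62) = 0.60 × 49.6000 = 29.7600
Higher: breed at age 3 (32.9880).

32.99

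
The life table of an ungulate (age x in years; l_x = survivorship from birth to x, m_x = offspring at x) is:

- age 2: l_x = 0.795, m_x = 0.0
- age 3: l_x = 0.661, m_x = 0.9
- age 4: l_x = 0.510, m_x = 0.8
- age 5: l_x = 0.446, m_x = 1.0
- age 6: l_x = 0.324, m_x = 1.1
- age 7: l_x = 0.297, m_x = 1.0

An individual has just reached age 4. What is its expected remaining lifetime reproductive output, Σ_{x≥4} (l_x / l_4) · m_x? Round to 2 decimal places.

2.96

l_4 = 0.510. Conditional survival from age 4 to x is l_x / l_4.
  x=4: (0.510/0.510) × 0.8 = 0.8000
  x=5: (0.446/0.510) × 1.0 = 0.8745
  x=6: (0.324/0.510) × 1.1 = 0.6988
  x=7: (0.297/0.510) × 1.0 = 0.5824
Sum = 0.8000 + 0.8745 + 0.6988 + 0.5824 = 2.9557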